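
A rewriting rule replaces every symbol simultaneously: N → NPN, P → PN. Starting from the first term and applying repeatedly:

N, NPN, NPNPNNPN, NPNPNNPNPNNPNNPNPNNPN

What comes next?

NPNPNNPNPNNPNNPNPNNPNPNNPNNPNPNNPNNPNPNNPNPNNPNNPNPNNPN

φ(NPNPNNPNPNNPNNPNPNNPN) expands symbol-by-symbol to NPN PN NPN PN NPN NPN PN NPN PN NPN NPN PN NPN NPN PN NPN PN NPN NPN PN NPN; joining the 21 pieces gives the next term.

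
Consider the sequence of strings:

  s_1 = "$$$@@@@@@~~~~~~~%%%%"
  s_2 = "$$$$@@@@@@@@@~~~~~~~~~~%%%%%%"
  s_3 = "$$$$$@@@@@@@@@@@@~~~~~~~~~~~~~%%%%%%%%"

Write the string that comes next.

$$$$$$@@@@@@@@@@@@@@@~~~~~~~~~~~~~~~~%%%%%%%%%%

Reading off run lengths: $ runs 3, 4, 5; @ runs 6, 9, 12; ~ runs 7, 10, 13; % runs 4, 6, 8 — each is linear in n, where the shown terms are n = 2, 3, 4.
For the next term, n = 5, so the run lengths are 6, 15, 16, 10.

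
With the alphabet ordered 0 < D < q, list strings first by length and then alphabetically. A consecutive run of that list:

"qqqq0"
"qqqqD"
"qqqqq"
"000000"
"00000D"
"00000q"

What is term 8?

Stepping forward 2 times from 00000q: 00000q → 0000D0, then the target.

0000DD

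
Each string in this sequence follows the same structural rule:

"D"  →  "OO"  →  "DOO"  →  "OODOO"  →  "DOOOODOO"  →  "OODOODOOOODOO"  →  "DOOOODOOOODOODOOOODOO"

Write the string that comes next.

Each term (from the third on) is the two preceding terms concatenated in order: term 3 = D·OO = DOO.
Continuing: OODOODOOOODOO · DOOOODOOOODOODOOOODOO gives term 8.

OODOODOOOODOODOOOODOOOODOODOOOODOO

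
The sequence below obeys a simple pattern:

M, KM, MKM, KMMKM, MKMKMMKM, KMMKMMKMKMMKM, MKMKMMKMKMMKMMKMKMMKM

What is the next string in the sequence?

KMMKMMKMKMMKMMKMKMMKMKMMKMMKMKMMKM

From term 3 onward, concatenate the second-to-last term with the last: M·KM = MKM, KM·MKM = KMMKM, …
Continuing: KMMKMMKMKMMKM · MKMKMMKMKMMKMMKMKMMKM gives term 8.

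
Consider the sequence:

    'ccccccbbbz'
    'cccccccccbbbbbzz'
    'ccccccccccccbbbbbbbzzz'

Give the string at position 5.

The n-th term is 3n c's then 2n-1 b's then n-1 z's, where the shown terms are n = 2, 3, 4.
Setting n = 6 gives 18, 11, 5 characters in each block.

ccccccccccccccccccbbbbbbbbbbbzzzzz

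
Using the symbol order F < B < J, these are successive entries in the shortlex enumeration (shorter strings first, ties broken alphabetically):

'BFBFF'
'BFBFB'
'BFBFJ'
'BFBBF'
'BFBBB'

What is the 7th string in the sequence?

Advancing 2 positions from BFBBB through BFBBB → BFBBJ reaches term 7.

BFBJF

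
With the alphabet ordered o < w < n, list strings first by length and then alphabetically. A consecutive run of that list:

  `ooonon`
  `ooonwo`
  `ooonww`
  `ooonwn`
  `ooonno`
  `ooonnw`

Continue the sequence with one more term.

ooonnn

The successor of ooonnw increments the rightmost position that isn't already n and resets every position after it to o.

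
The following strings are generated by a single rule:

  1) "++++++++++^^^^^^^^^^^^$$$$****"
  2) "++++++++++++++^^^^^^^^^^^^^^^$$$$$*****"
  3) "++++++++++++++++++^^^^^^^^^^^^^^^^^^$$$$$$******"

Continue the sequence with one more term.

++++++++++++++++++++++^^^^^^^^^^^^^^^^^^^^^$$$$$$$*******

The n-th term is 4n-2 +'s then 3n+3 ^'s then n+1 $'s then n+1 *'s, where the shown terms are n = 3, 4, 5.
Setting n = 6 gives 22, 21, 7, 7 characters in each block.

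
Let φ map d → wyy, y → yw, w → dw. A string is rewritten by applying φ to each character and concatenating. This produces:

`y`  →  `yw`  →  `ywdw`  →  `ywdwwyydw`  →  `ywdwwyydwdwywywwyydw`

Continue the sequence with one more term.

Rewriting the 20 symbols of ywdwwyydwdwywywwyydw one by one yields yw dw wyy dw dw yw yw wyy dw wyy dw yw dw yw dw dw yw yw wyy dw; concatenated:

ywdwwyydwdwywywwyydwwyydwywdwywdwdwywywwyydw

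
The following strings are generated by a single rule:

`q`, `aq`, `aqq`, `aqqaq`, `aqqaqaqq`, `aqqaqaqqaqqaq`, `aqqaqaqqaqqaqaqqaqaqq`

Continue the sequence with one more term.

Each term (from the third on) is the previous term followed by the one before it: term 3 = aq·q = aqq.
So term 8 is aqqaqaqqaqqaqaqqaqaqq·aqqaqaqqaqqaq.

aqqaqaqqaqqaqaqqaqaqqaqqaqaqqaqqaq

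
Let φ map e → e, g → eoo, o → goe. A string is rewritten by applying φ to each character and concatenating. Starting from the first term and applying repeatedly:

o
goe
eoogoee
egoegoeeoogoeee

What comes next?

eeoogoeeeoogoeeegoegoeeoogoeeee

Replace each of the 15 characters of egoegoeeoogoeee in place — e eoo goe e eoo goe e e goe goe eoo goe e e e — and concatenate.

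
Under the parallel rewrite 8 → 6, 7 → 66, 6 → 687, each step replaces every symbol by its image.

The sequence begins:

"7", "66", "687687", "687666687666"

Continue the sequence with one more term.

687666687687687687666687687687

Apply φ to 687666687666 symbol by symbol: 6→687, 8→6, 7→66, 6→687, 6→687, 6→687, 6→687, 8→6, 7→66, 6→687, 6→687, 6→687; joined: 687 6 66 687 687 687 687 6 66 687 687 687.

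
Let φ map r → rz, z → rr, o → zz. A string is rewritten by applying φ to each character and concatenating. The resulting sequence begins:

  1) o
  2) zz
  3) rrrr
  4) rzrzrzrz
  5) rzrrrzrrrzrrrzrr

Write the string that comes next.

Rewriting the 16 symbols of rzrrrzrrrzrrrzrr one by one yields rz rr rz rz rz rr rz rz rz rr rz rz rz rr rz rz; concatenated:

rzrrrzrzrzrrrzrzrzrrrzrzrzrrrzrz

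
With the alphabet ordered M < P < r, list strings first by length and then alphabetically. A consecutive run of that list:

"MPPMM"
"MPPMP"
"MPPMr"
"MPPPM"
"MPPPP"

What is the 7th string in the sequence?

Continuing the enumeration 2 steps past MPPPP: MPPPP → MPPPr → (answer).

MPPrM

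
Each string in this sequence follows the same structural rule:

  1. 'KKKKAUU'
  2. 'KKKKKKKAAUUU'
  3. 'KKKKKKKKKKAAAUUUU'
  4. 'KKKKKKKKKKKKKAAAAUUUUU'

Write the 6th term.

Term n consists of 3n+1 K's, followed by n A's, followed by n+1 U's (n = 1, 2, …).
Setting n = 6 gives 19, 6, 7 characters in each block.

KKKKKKKKKKKKKKKKKKKAAAAAAUUUUUUU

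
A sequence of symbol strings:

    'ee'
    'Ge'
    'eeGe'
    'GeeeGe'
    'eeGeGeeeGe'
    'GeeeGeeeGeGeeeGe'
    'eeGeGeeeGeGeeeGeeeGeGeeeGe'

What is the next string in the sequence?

GeeeGeeeGeGeeeGeeeGeGeeeGeGeeeGeeeGeGeeeGe

This is a Fibonacci-style word recurrence s(k) = s(k−2)·s(k−1): e.g. ee·Ge = eeGe.
So term 8 is GeeeGeeeGeGeeeGe·eeGeGeeeGeGeeeGeeeGeGeeeGe.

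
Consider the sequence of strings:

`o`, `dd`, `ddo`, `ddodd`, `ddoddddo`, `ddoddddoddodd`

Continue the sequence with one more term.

ddoddddoddoddddoddddo

From term 3 onward, concatenate the last term with the second-to-last: dd·o = ddo, ddo·dd = ddodd, …
The next term joins ddoddddoddodd and ddoddddo.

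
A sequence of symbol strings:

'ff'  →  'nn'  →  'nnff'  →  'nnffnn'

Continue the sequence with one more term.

nnffnnnnff

Each term (from the third on) is the previous term followed by the one before it: term 3 = nn·ff = nnff.
Continuing: nnffnn · nnff gives term 5.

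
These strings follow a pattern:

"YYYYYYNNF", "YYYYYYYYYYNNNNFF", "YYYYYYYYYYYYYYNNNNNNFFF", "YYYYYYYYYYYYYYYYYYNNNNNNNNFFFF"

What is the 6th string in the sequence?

The n-th term is 4n+2 Y's then 2n N's then n F's (n = 1, 2, …).
For term 6, n = 6, so the run lengths are 26, 12, 6.

YYYYYYYYYYYYYYYYYYYYYYYYYYNNNNNNNNNNNNFFFFFF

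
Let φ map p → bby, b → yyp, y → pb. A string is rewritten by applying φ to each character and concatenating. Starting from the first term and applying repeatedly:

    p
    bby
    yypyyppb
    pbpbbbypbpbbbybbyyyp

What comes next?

Rewriting the 20 symbols of pbpbbbypbpbbbybbyyyp one by one yields bby yyp bby yyp yyp yyp pb bby yyp bby yyp yyp yyp pb yyp yyp pb pb pb bby; concatenated:

bbyyypbbyyypyypyyppbbbyyypbbyyypyypyyppbyypyyppbpbpbbby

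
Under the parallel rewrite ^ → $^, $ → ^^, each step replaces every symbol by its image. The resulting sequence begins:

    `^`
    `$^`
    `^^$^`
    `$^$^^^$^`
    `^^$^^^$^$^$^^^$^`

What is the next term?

Applying the rule to each of the 16 symbols of ^^$^^^$^$^$^^^$^ gives the pieces $^ $^ ^^ $^ $^ $^ ^^ $^ ^^ $^ ^^ $^ $^ $^ ^^ $^, which concatenate to the answer.

$^$^^^$^$^$^^^$^^^$^^^$^$^$^^^$^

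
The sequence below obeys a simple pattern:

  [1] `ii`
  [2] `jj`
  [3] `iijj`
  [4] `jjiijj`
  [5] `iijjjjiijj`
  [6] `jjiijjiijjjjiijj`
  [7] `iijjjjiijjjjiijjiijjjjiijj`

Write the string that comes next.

jjiijjiijjjjiijjiijjjjiijjjjiijjiijjjjiijj

This is a Fibonacci-style word recurrence s(k) = s(k−2)·s(k−1): e.g. ii·jj = iijj.
So term 8 is jjiijjiijjjjiijj·iijjjjiijjjjiijjiijjjjiijj.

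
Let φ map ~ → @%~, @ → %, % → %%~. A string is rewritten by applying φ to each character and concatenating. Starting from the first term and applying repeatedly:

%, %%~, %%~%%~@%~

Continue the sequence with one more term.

Apply φ to %%~%%~@%~ symbol by symbol: %→%%~, %→%%~, ~→@%~, %→%%~, %→%%~, ~→@%~, @→%, %→%%~, ~→@%~; joined: %%~ %%~ @%~ %%~ %%~ @%~ % %%~ @%~.

%%~%%~@%~%%~%%~@%~%%%~@%~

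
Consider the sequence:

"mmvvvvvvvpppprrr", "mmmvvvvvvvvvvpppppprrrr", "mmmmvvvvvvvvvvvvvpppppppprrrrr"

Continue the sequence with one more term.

mmmmmvvvvvvvvvvvvvvvvpppppppppprrrrrr

Term n consists of n m's, followed by 3n+1 v's, followed by 2n p's, followed by n+1 r's, where the shown terms are n = 2, 3, 4.
At n = 5 the blocks have lengths 5, 16, 10, 6.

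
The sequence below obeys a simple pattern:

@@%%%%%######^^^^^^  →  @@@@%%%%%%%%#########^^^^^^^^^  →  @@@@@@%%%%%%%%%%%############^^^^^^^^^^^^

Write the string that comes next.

@@@@@@@@%%%%%%%%%%%%%%###############^^^^^^^^^^^^^^^

Each string has the form @^{2n} %^{3n+2} #^{3n+3} ^^{3n+3} (n = 1, 2, …).
For the next term, n = 4, so the run lengths are 8, 14, 15, 15.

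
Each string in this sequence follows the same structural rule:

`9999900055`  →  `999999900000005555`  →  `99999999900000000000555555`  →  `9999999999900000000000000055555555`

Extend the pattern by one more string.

999999999999900000000000000000005555555555

Each string has the form 9^{2n+3} 0^{4n-1} 5^{2n} (n = 1, 2, …).
At n = 5 the blocks have lengths 13, 19, 10.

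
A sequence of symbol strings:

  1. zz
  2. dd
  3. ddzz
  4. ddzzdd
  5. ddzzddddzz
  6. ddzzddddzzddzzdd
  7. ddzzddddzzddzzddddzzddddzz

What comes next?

ddzzddddzzddzzddddzzddddzzddzzddddzzddzzdd

Each term (from the third on) is the previous term followed by the one before it: term 3 = dd·zz = ddzz.
So term 8 is ddzzddddzzddzzddddzzddddzz·ddzzddddzzddzzdd.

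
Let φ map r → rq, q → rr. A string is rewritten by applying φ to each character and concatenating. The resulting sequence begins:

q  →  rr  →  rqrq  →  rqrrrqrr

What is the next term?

Rewriting each symbol of rqrrrqrr: r→rq, q→rr, r→rq, r→rq, r→rq, q→rr, r→rq, r→rq, which concatenates to rq rr rq rq rq rr rq rq.

rqrrrqrqrqrrrqrq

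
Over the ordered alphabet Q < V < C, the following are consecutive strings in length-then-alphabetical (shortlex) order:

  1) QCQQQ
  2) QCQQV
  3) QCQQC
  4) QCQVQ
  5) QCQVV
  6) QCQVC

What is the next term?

Treat QCQVC as a base-3 numeral over the given alphabet and add one, carrying through any trailing C's.

QCQCQ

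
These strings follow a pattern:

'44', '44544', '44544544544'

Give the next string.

Each string is two copies of the previous one joined by '5'.
Doubling 44544544544 with '5' between the halves:

44544544544544544544544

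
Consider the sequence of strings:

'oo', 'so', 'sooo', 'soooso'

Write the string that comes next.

sooososooo

Each term (from the third on) is the previous term followed by the one before it: term 3 = so·oo = sooo.
So term 5 is soooso·sooo.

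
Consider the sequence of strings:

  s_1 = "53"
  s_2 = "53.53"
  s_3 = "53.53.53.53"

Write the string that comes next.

s(k+1) = s(k)·.·s(k) — each term doubles the last with '.' between the halves.
Doubling 53.53.53.53 with '.' between the halves:

53.53.53.53.53.53.53.53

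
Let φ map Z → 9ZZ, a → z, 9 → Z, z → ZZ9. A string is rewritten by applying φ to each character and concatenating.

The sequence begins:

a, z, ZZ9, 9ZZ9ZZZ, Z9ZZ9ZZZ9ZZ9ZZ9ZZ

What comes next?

Rewriting the 17 symbols of Z9ZZ9ZZZ9ZZ9ZZ9ZZ one by one yields 9ZZ Z 9ZZ 9ZZ Z 9ZZ 9ZZ 9ZZ Z 9ZZ 9ZZ Z 9ZZ 9ZZ Z 9ZZ 9ZZ; concatenated:

9ZZZ9ZZ9ZZZ9ZZ9ZZ9ZZZ9ZZ9ZZZ9ZZ9ZZZ9ZZ9ZZ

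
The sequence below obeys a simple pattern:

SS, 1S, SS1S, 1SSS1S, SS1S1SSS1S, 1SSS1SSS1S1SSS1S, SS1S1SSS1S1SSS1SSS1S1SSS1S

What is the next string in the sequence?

1SSS1SSS1S1SSS1SSS1S1SSS1S1SSS1SSS1S1SSS1S

This is a Fibonacci-style word recurrence s(k) = s(k−2)·s(k−1): e.g. SS·1S = SS1S.
Continuing: 1SSS1SSS1S1SSS1S · SS1S1SSS1S1SSS1SSS1S1SSS1S gives term 8.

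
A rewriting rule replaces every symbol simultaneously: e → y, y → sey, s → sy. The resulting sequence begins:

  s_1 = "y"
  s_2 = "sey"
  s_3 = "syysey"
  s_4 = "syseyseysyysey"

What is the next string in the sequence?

syseysyyseysyyseysyseyseysyysey

Replace each of the 14 characters of syseyseysyysey in place — sy sey sy y sey sy y sey sy sey sey sy y sey — and concatenate.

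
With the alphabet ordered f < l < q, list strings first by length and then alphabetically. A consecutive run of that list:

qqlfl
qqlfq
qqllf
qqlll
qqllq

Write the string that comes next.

qqlqf

Treat qqllq as a base-3 numeral over the given alphabet and add one, carrying through any trailing q's.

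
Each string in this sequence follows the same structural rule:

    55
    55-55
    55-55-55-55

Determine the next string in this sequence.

55-55-55-55-55-55-55-55

s(k+1) = s(k)·-·s(k) — each term doubles the last with '-' between the halves.
So the next term is two copies of 55-55-55-55 with '-' between the halves.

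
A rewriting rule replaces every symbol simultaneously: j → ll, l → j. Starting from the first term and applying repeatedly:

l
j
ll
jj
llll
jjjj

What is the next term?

Apply φ to jjjj symbol by symbol: j→ll, j→ll, j→ll, j→ll; joined: ll ll ll ll.

llllllll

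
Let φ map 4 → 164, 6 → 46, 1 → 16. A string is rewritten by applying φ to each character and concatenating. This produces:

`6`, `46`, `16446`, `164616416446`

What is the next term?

Expanding 164616416446: 1→16, 6→46, 4→164, 6→46, 1→16, 6→46, 4→164, 1→16, 6→46, 4→164, 4→164, 6→46. Concatenated: 16 46 164 46 16 46 164 16 46 164 164 46.

1646164461646164164616416446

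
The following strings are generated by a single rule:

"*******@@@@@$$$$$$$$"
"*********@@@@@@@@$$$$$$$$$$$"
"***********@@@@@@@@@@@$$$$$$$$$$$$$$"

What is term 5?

***************@@@@@@@@@@@@@@@@@$$$$$$$$$$$$$$$$$$$$

Reading off run lengths: * runs 7, 9, 11; @ runs 5, 8, 11; $ runs 8, 11, 14 — each is linear in n, where the shown terms are n = 2, 3, 4.
At n = 6 the blocks have lengths 15, 17, 20.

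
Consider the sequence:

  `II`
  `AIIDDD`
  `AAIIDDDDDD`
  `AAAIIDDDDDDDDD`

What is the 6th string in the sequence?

Each term wraps the previous one in A on the left and DDD on the right.
From AAAIIDDDDDDDDD, 2 further steps: AAAIIDDDDDDDDD → AAAAIIDDDDDDDDDDDD → (answer).

AAAAAIIDDDDDDDDDDDDDDD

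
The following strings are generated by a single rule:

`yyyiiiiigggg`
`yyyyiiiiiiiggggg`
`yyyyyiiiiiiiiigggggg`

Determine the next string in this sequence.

yyyyyyiiiiiiiiiiiggggggg

Term n consists of n y's, followed by 2n-1 i's, followed by n+1 g's, where the shown terms are n = 3, 4, 5.
Setting n = 6 gives 6, 11, 7 characters in each block.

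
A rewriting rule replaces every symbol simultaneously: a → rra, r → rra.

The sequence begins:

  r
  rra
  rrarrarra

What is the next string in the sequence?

rrarrarrarrarrarrarrarrarra

Expanding rrarrarra: r→rra, r→rra, a→rra, r→rra, r→rra, a→rra, r→rra, r→rra, a→rra. Concatenated: rra rra rra rra rra rra rra rra rra.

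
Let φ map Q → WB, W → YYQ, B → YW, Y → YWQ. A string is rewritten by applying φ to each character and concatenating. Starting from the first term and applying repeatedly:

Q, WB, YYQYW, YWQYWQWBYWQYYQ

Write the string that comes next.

Rewriting the 14 symbols of YWQYWQWBYWQYYQ one by one yields YWQ YYQ WB YWQ YYQ WB YYQ YW YWQ YYQ WB YWQ YWQ WB; concatenated:

YWQYYQWBYWQYYQWBYYQYWYWQYYQWBYWQYWQWB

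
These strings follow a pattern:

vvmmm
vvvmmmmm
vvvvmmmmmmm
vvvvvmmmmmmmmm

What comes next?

Each string has the form v^{n} m^{2n-1}, where the shown terms are n = 2, 3, 4, 5.
For the next term, n = 6, so the run lengths are 6, 11.

vvvvvvmmmmmmmmmmm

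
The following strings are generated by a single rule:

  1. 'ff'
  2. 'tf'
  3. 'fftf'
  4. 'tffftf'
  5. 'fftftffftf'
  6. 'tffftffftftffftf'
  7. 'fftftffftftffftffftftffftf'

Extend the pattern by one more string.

From term 3 onward, concatenate the second-to-last term with the last: ff·tf = fftf, tf·fftf = tffftf, …
The next term joins tffftffftftffftf and fftftffftftffftffftftffftf.

tffftffftftffftffftftffftftffftffftftffftf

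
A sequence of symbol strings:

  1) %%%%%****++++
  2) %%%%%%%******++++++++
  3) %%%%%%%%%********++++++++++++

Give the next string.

%%%%%%%%%%%**********++++++++++++++++

Each string has the form %^{2n+3} *^{2n+2} +^{4n} (n = 1, 2, …).
For the next term, n = 4, so the run lengths are 11, 10, 16.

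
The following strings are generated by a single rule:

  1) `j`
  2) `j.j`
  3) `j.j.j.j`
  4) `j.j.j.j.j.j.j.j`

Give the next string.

Each string is two copies of the previous one joined by '.'.
So the next term is two copies of j.j.j.j.j.j.j.j with '.' between the halves.

j.j.j.j.j.j.j.j.j.j.j.j.j.j.j.j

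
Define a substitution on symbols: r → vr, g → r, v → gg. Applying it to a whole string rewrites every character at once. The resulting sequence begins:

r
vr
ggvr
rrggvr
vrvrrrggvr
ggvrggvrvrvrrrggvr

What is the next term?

rrggvrrrggvrggvrggvrvrvrrrggvr

Replace each of the 18 characters of ggvrggvrvrvrrrggvr in place — r r gg vr r r gg vr gg vr gg vr vr vr r r gg vr — and concatenate.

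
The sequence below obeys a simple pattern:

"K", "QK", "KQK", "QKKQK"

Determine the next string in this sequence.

From term 3 onward, concatenate the second-to-last term with the last: K·QK = KQK, QK·KQK = QKKQK, …
So term 5 is KQK·QKKQK.

KQKQKKQK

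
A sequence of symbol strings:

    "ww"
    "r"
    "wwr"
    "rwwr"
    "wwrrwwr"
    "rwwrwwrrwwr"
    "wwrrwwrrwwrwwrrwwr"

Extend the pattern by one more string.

Each term (from the third on) is the two preceding terms concatenated in order: term 3 = ww·r = wwr.
The next term joins rwwrwwrrwwr and wwrrwwrrwwrwwrrwwr.

rwwrwwrrwwrwwrrwwrrwwrwwrrwwr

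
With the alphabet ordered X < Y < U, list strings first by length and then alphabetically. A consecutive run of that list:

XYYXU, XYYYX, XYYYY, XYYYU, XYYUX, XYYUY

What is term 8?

Stepping forward 2 times from XYYUY: XYYUY → XYYUU, then the target.

XYUXX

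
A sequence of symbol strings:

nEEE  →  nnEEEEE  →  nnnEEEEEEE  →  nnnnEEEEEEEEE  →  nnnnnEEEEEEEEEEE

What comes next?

The n-th term is n n's then 2n+1 E's (n = 1, 2, …).
For the next term, n = 6, so the run lengths are 6, 13.

nnnnnnEEEEEEEEEEEEE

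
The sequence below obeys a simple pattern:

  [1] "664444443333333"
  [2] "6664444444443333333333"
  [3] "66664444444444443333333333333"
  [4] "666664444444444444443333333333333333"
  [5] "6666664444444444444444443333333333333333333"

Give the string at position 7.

The n-th term is n 6's then 3n 4's then 3n+1 3's, where the shown terms are n = 2, 3, 4, 5, 6.
Setting n = 8 gives 8, 24, 25 characters in each block.

666666664444444444444444444444443333333333333333333333333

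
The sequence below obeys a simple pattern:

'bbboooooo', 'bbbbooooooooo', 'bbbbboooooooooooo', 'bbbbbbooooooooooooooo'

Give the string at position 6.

bbbbbbbbooooooooooooooooooooo

Each string has the form b^{n+1} o^{3n}, where the shown terms are n = 2, 3, 4, 5.
Setting n = 7 gives 8, 21 characters in each block.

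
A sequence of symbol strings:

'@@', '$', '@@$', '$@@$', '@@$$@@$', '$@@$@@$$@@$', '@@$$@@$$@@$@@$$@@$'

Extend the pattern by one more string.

This is a Fibonacci-style word recurrence s(k) = s(k−2)·s(k−1): e.g. @@·$ = @@$.
The next term joins $@@$@@$$@@$ and @@$$@@$$@@$@@$$@@$.

$@@$@@$$@@$@@$$@@$$@@$@@$$@@$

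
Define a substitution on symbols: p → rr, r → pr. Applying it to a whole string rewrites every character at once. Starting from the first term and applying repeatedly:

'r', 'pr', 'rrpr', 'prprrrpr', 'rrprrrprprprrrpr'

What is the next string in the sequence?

Rewriting the 16 symbols of rrprrrprprprrrpr one by one yields pr pr rr pr pr pr rr pr rr pr rr pr pr pr rr pr; concatenated:

prprrrprprprrrprrrprrrprprprrrpr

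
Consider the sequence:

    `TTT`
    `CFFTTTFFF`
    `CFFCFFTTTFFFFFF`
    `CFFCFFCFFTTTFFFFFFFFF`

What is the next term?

Every step adds CFF to the front and FFF to the end of the previous string.
Applying this once more to CFFCFFCFFTTTFFFFFFFFF:

CFFCFFCFFCFFTTTFFFFFFFFFFFF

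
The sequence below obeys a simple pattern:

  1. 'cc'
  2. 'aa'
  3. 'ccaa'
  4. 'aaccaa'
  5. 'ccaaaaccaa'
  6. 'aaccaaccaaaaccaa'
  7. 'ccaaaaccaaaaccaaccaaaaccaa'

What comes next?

aaccaaccaaaaccaaccaaaaccaaaaccaaccaaaaccaa

Each term (from the third on) is the two preceding terms concatenated in order: term 3 = cc·aa = ccaa.
The next term joins aaccaaccaaaaccaa and ccaaaaccaaaaccaaccaaaaccaa.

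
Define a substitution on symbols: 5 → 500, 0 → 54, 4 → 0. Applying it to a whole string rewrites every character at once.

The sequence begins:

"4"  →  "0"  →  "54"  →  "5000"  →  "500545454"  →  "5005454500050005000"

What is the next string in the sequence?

φ(5005454500050005000) expands symbol-by-symbol to 500 54 54 500 0 500 0 500 54 54 54 500 54 54 54 500 54 54 54; joining the 19 pieces gives the next term.

500545450005000500545454500545454500545454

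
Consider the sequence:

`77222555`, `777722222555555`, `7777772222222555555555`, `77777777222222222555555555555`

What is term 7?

77777777777777222222222222222555555555555555555555

The n-th term is 2n 7's then 2n+1 2's then 3n 5's (n = 1, 2, …).
For term 7, n = 7, so the run lengths are 14, 15, 21.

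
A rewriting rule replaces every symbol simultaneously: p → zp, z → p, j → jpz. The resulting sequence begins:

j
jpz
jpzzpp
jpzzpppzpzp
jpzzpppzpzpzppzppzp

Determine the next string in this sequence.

Applying the rule to each of the 19 symbols of jpzzpppzpzpzppzppzp gives the pieces jpz zp p p zp zp zp p zp p zp p zp zp p zp zp p zp, which concatenate to the answer.

jpzzpppzpzpzppzppzppzpzppzpzppzp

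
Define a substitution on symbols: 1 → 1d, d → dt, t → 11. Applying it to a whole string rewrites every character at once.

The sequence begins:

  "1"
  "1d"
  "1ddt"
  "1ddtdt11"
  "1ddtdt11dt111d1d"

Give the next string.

1ddtdt11dt111d1ddt111d1d1ddt1ddt

φ(1ddtdt11dt111d1d) expands symbol-by-symbol to 1d dt dt 11 dt 11 1d 1d dt 11 1d 1d 1d dt 1d dt; joining the 16 pieces gives the next term.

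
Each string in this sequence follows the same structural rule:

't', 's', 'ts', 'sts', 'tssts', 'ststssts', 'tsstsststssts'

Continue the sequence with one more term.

From term 3 onward, concatenate the second-to-last term with the last: t·s = ts, s·ts = sts, …
The next term joins ststssts and tsstsststssts.

ststsststsstsststssts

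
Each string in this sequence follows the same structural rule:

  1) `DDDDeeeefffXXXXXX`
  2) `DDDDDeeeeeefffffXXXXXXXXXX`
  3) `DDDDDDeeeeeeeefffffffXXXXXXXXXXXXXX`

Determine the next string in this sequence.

DDDDDDDeeeeeeeeeefffffffffXXXXXXXXXXXXXXXXXX

Reading off run lengths: D runs 4, 5, 6; e runs 4, 6, 8; f runs 3, 5, 7; X runs 6, 10, 14 — each is linear in n (n = 1, 2, …).
At n = 4 the blocks have lengths 7, 10, 9, 18.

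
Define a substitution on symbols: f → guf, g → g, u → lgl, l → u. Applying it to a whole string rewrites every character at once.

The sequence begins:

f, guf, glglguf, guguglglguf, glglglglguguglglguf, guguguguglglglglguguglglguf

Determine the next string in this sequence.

glglglglglglglglguguguguglglglglguguglglguf

Replace each of the 27 characters of guguguguglglglglguguglglguf in place — g lgl g lgl g lgl g lgl g u g u g u g u g lgl g lgl g u g u g lgl guf — and concatenate.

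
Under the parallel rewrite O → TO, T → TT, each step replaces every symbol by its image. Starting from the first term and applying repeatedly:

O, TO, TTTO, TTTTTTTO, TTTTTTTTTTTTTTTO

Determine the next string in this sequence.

TTTTTTTTTTTTTTTTTTTTTTTTTTTTTTTO

Replace each of the 16 characters of TTTTTTTTTTTTTTTO in place — TT TT TT TT TT TT TT TT TT TT TT TT TT TT TT TO — and concatenate.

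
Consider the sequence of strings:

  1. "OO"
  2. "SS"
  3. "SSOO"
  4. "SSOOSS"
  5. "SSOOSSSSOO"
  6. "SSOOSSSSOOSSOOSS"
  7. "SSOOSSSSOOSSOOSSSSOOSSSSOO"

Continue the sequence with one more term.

SSOOSSSSOOSSOOSSSSOOSSSSOOSSOOSSSSOOSSOOSS

Each term (from the third on) is the previous term followed by the one before it: term 3 = SS·OO = SSOO.
So term 8 is SSOOSSSSOOSSOOSSSSOOSSSSOO·SSOOSSSSOOSSOOSS.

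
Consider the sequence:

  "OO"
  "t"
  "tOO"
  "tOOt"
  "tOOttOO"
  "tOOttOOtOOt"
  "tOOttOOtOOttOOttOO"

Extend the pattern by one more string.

From term 3 onward, concatenate the last term with the second-to-last: t·OO = tOO, tOO·t = tOOt, …
Continuing: tOOttOOtOOttOOttOO · tOOttOOtOOt gives term 8.

tOOttOOtOOttOOttOOtOOttOOtOOt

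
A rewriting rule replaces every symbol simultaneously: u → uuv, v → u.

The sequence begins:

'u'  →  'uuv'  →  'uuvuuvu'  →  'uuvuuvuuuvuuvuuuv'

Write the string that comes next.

uuvuuvuuuvuuvuuuvuuvuuvuuuvuuvuuuvuuvuuvu

Applying the rule to each of the 17 symbols of uuvuuvuuuvuuvuuuv gives the pieces uuv uuv u uuv uuv u uuv uuv uuv u uuv uuv u uuv uuv uuv u, which concatenate to the answer.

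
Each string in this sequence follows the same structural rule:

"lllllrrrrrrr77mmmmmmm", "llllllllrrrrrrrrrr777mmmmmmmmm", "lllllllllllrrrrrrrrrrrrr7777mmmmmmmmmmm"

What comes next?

Reading off run lengths: l runs 5, 8, 11; r runs 7, 10, 13; 7 runs 2, 3, 4; m runs 7, 9, 11 — each is linear in n, where the shown terms are n = 2, 3, 4.
Setting n = 5 gives 14, 16, 5, 13 characters in each block.

llllllllllllllrrrrrrrrrrrrrrrr77777mmmmmmmmmmmmm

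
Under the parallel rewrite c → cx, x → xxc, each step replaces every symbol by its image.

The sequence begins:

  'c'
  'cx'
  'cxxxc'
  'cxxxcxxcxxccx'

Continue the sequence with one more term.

Replace each of the 13 characters of cxxxcxxcxxccx in place — cx xxc xxc xxc cx xxc xxc cx xxc xxc cx cx xxc — and concatenate.

cxxxcxxcxxccxxxcxxccxxxcxxccxcxxxc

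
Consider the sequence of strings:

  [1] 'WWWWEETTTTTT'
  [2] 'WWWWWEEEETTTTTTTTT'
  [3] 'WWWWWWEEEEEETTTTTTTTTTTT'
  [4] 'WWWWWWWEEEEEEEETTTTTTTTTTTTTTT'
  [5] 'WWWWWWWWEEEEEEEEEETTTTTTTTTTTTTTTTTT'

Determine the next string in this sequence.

Each string has the form W^{n+2} E^{2n-2} T^{3n}, where the shown terms are n = 2, 3, 4, 5, 6.
At n = 7 the blocks have lengths 9, 12, 21.

WWWWWWWWWEEEEEEEEEEEETTTTTTTTTTTTTTTTTTTTT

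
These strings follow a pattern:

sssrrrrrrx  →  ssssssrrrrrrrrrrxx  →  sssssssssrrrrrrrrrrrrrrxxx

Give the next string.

ssssssssssssrrrrrrrrrrrrrrrrrrxxxx

Term n consists of 3n s's, followed by 4n+2 r's, followed by n x's (n = 1, 2, …).
At n = 4 the blocks have lengths 12, 18, 4.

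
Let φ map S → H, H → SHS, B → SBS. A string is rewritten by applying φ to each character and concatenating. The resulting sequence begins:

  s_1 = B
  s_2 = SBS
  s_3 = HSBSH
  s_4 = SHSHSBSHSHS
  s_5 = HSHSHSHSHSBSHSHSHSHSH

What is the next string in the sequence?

Rewriting the 21 symbols of HSHSHSHSHSBSHSHSHSHSH one by one yields SHS H SHS H SHS H SHS H SHS H SBS H SHS H SHS H SHS H SHS H SHS; concatenated:

SHSHSHSHSHSHSHSHSHSHSBSHSHSHSHSHSHSHSHSHSHS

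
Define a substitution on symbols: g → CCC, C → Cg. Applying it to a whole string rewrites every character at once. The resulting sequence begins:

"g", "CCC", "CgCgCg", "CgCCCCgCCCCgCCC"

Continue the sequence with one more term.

Applying the rule to each of the 15 symbols of CgCCCCgCCCCgCCC gives the pieces Cg CCC Cg Cg Cg Cg CCC Cg Cg Cg Cg CCC Cg Cg Cg, which concatenate to the answer.

CgCCCCgCgCgCgCCCCgCgCgCgCCCCgCgCg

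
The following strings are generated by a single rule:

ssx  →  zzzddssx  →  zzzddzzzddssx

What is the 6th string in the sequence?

Each term is the previous one with zzzdd prepended.
From zzzddzzzddssx, 3 further steps: zzzddzzzddssx → zzzddzzzddzzzddssx → zzzddzzzddzzzddzzzddssx → (answer).

zzzddzzzddzzzddzzzddzzzddssx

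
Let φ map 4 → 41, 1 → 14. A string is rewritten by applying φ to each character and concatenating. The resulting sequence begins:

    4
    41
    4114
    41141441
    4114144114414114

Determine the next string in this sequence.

Rewriting the 16 symbols of 4114144114414114 one by one yields 41 14 14 41 14 41 41 14 14 41 41 14 41 14 14 41; concatenated:

41141441144141141441411441141441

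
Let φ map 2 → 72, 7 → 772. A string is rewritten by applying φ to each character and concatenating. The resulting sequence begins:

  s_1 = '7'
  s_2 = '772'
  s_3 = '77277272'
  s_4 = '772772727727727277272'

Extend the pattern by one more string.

7727727277277272772727727727277277272772727727727277272

φ(772772727727727277272) expands symbol-by-symbol to 772 772 72 772 772 72 772 72 772 772 72 772 772 72 772 72 772 772 72 772 72; joining the 21 pieces gives the next term.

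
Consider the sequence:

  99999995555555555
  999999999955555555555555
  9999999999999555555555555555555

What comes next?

99999999999999995555555555555555555555

Term n consists of 3n+1 9's, followed by 4n+2 5's, where the shown terms are n = 2, 3, 4.
Setting n = 5 gives 16, 22 characters in each block.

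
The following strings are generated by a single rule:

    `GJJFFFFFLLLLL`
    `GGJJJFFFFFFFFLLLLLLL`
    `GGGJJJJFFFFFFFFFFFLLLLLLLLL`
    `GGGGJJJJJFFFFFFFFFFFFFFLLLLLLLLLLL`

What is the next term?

Reading off run lengths: G runs 1, 2, 3, 4; J runs 2, 3, 4, 5; F runs 5, 8, 11, 14; L runs 5, 7, 9, 11 — each is linear in n (n = 1, 2, …).
Setting n = 5 gives 5, 6, 17, 13 characters in each block.

GGGGGJJJJJJFFFFFFFFFFFFFFFFFLLLLLLLLLLLLL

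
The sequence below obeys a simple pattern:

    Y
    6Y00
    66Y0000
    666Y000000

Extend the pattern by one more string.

6666Y00000000

Each term wraps the previous one in 6 on the left and 00 on the right.
So the next term is 6·666Y000000·00.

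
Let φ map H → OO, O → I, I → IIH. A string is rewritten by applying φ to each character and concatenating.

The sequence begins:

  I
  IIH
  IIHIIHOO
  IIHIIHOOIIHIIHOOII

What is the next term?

Applying the rule to each of the 18 symbols of IIHIIHOOIIHIIHOOII gives the pieces IIH IIH OO IIH IIH OO I I IIH IIH OO IIH IIH OO I I IIH IIH, which concatenate to the answer.

IIHIIHOOIIHIIHOOIIIIHIIHOOIIHIIHOOIIIIHIIH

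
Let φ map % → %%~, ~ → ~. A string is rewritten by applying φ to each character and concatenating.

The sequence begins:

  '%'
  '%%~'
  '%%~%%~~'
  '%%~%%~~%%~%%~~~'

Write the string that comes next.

Applying the rule to each of the 15 symbols of %%~%%~~%%~%%~~~ gives the pieces %%~ %%~ ~ %%~ %%~ ~ ~ %%~ %%~ ~ %%~ %%~ ~ ~ ~, which concatenate to the answer.

%%~%%~~%%~%%~~~%%~%%~~%%~%%~~~~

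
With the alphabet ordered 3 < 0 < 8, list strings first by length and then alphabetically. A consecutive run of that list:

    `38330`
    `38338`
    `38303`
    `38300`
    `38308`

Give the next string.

Find the rightmost character of 38308 below 8, bump it to the next letter, and reset everything to its right to 3.

38383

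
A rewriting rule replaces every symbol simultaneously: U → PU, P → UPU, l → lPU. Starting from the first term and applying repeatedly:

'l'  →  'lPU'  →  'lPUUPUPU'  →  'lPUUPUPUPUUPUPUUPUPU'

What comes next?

Replace each of the 20 characters of lPUUPUPUPUUPUPUUPUPU in place — lPU UPU PU PU UPU PU UPU PU UPU PU PU UPU PU UPU PU PU UPU PU UPU PU — and concatenate.

lPUUPUPUPUUPUPUUPUPUUPUPUPUUPUPUUPUPUPUUPUPUUPUPU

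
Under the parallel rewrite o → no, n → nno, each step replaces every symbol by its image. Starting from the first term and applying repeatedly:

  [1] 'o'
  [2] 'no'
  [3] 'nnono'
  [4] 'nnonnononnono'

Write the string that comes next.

φ(nnonnononnono) expands symbol-by-symbol to nno nno no nno nno no nno no nno nno no nno no; joining the 13 pieces gives the next term.

nnonnononnonnononnononnonnononnono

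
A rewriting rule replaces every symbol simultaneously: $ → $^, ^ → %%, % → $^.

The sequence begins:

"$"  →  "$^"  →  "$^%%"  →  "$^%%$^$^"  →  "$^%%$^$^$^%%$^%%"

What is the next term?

Replace each of the 16 characters of $^%%$^$^$^%%$^%% in place — $^ %% $^ $^ $^ %% $^ %% $^ %% $^ $^ $^ %% $^ $^ — and concatenate.

$^%%$^$^$^%%$^%%$^%%$^$^$^%%$^$^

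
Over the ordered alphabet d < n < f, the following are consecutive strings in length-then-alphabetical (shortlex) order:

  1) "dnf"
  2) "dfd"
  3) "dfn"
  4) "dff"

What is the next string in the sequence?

ndd

Find the rightmost character of dff below f, bump it to the next letter, and reset everything to its right to d.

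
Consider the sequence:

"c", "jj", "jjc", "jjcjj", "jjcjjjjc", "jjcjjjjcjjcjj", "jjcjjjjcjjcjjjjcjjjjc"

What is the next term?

jjcjjjjcjjcjjjjcjjjjcjjcjjjjcjjcjj

Each term (from the third on) is the previous term followed by the one before it: term 3 = jj·c = jjc.
So term 8 is jjcjjjjcjjcjjjjcjjjjc·jjcjjjjcjjcjj.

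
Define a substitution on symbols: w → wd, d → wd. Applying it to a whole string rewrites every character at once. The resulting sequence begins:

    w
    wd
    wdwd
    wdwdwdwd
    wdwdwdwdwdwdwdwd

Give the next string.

φ(wdwdwdwdwdwdwdwd) expands symbol-by-symbol to wd wd wd wd wd wd wd wd wd wd wd wd wd wd wd wd; joining the 16 pieces gives the next term.

wdwdwdwdwdwdwdwdwdwdwdwdwdwdwdwd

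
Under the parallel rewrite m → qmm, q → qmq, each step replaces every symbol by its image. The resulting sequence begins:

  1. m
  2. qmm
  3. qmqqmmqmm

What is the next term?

qmqqmmqmqqmqqmmqmmqmqqmmqmm

Expanding qmqqmmqmm: q→qmq, m→qmm, q→qmq, q→qmq, m→qmm, m→qmm, q→qmq, m→qmm, m→qmm. Concatenated: qmq qmm qmq qmq qmm qmm qmq qmm qmm.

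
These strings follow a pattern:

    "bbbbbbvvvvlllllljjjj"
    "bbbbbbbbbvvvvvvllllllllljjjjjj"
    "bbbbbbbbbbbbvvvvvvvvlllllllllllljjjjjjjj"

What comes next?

The n-th term is 3n b's then 2n v's then 3n l's then 2n j's, where the shown terms are n = 2, 3, 4.
At n = 5 the blocks have lengths 15, 10, 15, 10.

bbbbbbbbbbbbbbbvvvvvvvvvvllllllllllllllljjjjjjjjjj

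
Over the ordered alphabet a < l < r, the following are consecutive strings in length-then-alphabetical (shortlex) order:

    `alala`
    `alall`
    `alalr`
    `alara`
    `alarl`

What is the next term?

alarr

Treat alarl as a base-3 numeral over the given alphabet and add one, carrying through any trailing r's.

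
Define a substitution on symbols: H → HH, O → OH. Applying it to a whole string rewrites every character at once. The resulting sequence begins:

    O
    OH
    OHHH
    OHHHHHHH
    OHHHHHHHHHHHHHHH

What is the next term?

φ(OHHHHHHHHHHHHHHH) expands symbol-by-symbol to OH HH HH HH HH HH HH HH HH HH HH HH HH HH HH HH; joining the 16 pieces gives the next term.

OHHHHHHHHHHHHHHHHHHHHHHHHHHHHHHH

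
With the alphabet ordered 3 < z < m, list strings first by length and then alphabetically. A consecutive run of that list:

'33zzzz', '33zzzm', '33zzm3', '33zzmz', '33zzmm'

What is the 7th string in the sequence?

33zm3z

Continuing the enumeration 2 steps past 33zzmm: 33zzmm → 33zm33 → (answer).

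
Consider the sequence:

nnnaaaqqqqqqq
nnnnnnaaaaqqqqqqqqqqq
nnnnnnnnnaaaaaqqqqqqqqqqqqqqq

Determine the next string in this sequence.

Term n consists of 3n n's, followed by n+2 a's, followed by 4n+3 q's (n = 1, 2, …).
For the next term, n = 4, so the run lengths are 12, 6, 19.

nnnnnnnnnnnnaaaaaaqqqqqqqqqqqqqqqqqqq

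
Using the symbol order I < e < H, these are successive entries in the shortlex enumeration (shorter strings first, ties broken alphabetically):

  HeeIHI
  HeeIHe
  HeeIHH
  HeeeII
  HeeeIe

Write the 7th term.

HeeeeI

Advancing 2 positions from HeeeIe through HeeeIe → HeeeIH reaches term 7.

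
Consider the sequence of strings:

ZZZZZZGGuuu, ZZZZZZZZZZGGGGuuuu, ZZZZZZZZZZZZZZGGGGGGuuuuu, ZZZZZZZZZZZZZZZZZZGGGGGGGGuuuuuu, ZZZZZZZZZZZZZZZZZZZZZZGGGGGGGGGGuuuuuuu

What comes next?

ZZZZZZZZZZZZZZZZZZZZZZZZZZGGGGGGGGGGGGuuuuuuuu

Each string has the form Z^{4n+2} G^{2n} u^{n+2} (n = 1, 2, …).
Setting n = 6 gives 26, 12, 8 characters in each block.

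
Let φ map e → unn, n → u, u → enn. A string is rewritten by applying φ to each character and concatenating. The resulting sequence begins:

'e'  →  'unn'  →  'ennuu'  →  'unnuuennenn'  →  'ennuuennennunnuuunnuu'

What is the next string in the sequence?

Rewriting the 21 symbols of ennuuennennunnuuunnuu one by one yields unn u u enn enn unn u u unn u u enn u u enn enn enn u u enn enn; concatenated:

unnuuennennunnuuunnuuennuuennennennuuennenn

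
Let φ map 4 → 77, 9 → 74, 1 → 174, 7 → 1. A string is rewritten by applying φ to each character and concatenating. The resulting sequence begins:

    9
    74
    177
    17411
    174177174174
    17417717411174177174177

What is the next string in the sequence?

Rewriting the 23 symbols of 17417717411174177174177 one by one yields 174 1 77 174 1 1 174 1 77 174 174 174 1 77 174 1 1 174 1 77 174 1 1; concatenated:

174177174111741771741741741771741117417717411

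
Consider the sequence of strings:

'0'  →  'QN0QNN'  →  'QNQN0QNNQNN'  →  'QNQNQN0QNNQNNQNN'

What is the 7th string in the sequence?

QNQNQNQNQNQN0QNNQNNQNNQNNQNNQNN

Each term wraps the previous one in QN on the left and QNN on the right.
From QNQNQN0QNNQNNQNN, 3 further steps: QNQNQN0QNNQNNQNN → QNQNQNQN0QNNQNNQNNQNN → QNQNQNQNQN0QNNQNNQNNQNNQNN → (answer).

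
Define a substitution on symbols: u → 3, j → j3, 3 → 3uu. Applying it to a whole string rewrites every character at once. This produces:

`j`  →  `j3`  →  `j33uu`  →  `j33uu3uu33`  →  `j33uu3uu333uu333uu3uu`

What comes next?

j33uu3uu333uu333uu3uu3uu333uu3uu3uu333uu33

Applying the rule to each of the 21 symbols of j33uu3uu333uu333uu3uu gives the pieces j3 3uu 3uu 3 3 3uu 3 3 3uu 3uu 3uu 3 3 3uu 3uu 3uu 3 3 3uu 3 3, which concatenate to the answer.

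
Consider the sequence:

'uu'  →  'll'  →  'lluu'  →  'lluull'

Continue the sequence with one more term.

This is a Fibonacci-style word recurrence s(k) = s(k−1)·s(k−2): e.g. ll·uu = lluu.
The next term joins lluull and lluu.

lluulllluu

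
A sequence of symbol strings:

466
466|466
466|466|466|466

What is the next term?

466|466|466|466|466|466|466|466

Every step duplicates the string with '|' between the halves.
So the next term is two copies of 466|466|466|466 with '|' between the halves.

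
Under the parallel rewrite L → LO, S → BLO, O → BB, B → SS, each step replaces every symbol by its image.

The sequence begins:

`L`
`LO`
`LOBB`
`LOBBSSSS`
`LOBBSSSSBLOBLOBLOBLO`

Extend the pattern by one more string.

Rewriting the 20 symbols of LOBBSSSSBLOBLOBLOBLO one by one yields LO BB SS SS BLO BLO BLO BLO SS LO BB SS LO BB SS LO BB SS LO BB; concatenated:

LOBBSSSSBLOBLOBLOBLOSSLOBBSSLOBBSSLOBBSSLOBB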